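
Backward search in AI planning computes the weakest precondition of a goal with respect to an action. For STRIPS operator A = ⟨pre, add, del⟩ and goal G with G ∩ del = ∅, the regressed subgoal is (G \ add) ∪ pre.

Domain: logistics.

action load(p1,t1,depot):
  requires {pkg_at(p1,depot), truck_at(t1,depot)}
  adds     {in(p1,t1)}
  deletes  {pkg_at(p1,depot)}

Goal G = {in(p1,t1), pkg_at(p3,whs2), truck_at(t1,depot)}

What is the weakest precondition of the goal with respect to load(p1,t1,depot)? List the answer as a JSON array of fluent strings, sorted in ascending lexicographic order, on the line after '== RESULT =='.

Compute (G \ add) ∪ pre:
  G ∩ del = {}  (empty — regression defined)
  G \ add = {in(p1,t1), pkg_at(p3,whs2), truck_at(t1,depot)} \ {in(p1,t1)} = {pkg_at(p3,whs2), truck_at(t1,depot)}
  ∪ pre   = {pkg_at(p3,whs2), truck_at(t1,depot)} ∪ {pkg_at(p1,depot), truck_at(t1,depot)}
          = {pkg_at(p1,depot), pkg_at(p3,whs2), truck_at(t1,depot)}

== RESULT ==
["pkg_at(p1,depot)", "pkg_at(p3,whs2)", "truck_at(t1,depot)"]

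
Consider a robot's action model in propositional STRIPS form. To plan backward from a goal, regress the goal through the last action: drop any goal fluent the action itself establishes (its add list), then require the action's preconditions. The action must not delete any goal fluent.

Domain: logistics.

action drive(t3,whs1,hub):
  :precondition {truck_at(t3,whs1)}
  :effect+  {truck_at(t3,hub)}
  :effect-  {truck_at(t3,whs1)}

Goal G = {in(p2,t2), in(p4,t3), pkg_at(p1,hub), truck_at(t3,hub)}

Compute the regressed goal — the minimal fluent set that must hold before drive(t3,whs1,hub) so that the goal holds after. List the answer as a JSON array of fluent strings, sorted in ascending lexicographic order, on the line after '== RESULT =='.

Regress:
  G ∩ del = {}  (empty — regression defined)
  G \ add = {in(p2,t2), in(p4,t3), pkg_at(p1,hub), truck_at(t3,hub)} \ {truck_at(t3,hub)} = {in(p2,t2), in(p4,t3), pkg_at(p1,hub)}
  ∪ pre   = {in(p2,t2), in(p4,t3), pkg_at(p1,hub)} ∪ {truck_at(t3,whs1)}
          = {in(p2,t2), in(p4,t3), pkg_at(p1,hub), truck_at(t3,whs1)}

== RESULT ==
["in(p2,t2)", "in(p4,t3)", "pkg_at(p1,hub)", "truck_at(t3,whs1)"]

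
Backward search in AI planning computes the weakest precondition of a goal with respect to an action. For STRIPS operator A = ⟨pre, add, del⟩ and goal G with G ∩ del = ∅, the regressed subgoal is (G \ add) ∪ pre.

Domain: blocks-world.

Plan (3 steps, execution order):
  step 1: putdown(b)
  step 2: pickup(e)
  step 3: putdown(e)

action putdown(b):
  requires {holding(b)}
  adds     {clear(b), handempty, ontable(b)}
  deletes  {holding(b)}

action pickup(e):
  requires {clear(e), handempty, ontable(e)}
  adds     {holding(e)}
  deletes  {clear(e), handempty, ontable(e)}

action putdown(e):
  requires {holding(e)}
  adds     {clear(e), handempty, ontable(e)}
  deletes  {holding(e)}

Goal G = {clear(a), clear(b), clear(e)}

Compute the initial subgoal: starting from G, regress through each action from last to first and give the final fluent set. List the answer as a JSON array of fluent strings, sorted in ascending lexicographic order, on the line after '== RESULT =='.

Regress step by step:
  through step 3 (putdown(e)): drop {clear(e)}, keep {clear(a), clear(b)}, require {holding(e)}
    → {clear(a), clear(b), holding(e)}
  through step 2 (pickup(e)): drop {holding(e)}, keep {clear(a), clear(b)}, require {clear(e), handempty, ontable(e)}
    → {clear(a), clear(b), clear(e), handempty, ontable(e)}
  through step 1 (putdown(b)): drop {clear(b), handempty}, keep {clear(a), clear(e), ontable(e)}, require {holding(b)}
    → {clear(a), clear(e), holding(b), ontable(e)}

== RESULT ==
["clear(a)", "clear(e)", "holding(b)", "ontable(e)"]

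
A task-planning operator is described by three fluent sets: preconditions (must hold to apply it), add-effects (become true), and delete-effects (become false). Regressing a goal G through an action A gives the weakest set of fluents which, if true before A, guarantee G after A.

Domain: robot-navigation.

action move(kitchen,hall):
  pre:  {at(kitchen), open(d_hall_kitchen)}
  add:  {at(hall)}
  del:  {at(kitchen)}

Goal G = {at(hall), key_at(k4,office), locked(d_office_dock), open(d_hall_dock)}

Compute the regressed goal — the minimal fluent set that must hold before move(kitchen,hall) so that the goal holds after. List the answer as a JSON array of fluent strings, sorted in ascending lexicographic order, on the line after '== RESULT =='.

Compute (G \ add) ∪ pre:
  G ∩ del = {}  (empty — regression defined)
  G \ add = {at(hall), key_at(k4,office), locked(d_office_dock), open(d_hall_dock)} \ {at(hall)} = {key_at(k4,office), locked(d_office_dock), open(d_hall_dock)}
  ∪ pre   = {key_at(k4,office), locked(d_office_dock), open(d_hall_dock)} ∪ {at(kitchen), open(d_hall_kitchen)}
          = {at(kitchen), key_at(k4,office), locked(d_office_dock), open(d_hall_dock), open(d_hall_kitchen)}

== RESULT ==
["at(kitchen)", "key_at(k4,office)", "locked(d_office_dock)", "open(d_hall_dock)", "open(d_hall_kitchen)"]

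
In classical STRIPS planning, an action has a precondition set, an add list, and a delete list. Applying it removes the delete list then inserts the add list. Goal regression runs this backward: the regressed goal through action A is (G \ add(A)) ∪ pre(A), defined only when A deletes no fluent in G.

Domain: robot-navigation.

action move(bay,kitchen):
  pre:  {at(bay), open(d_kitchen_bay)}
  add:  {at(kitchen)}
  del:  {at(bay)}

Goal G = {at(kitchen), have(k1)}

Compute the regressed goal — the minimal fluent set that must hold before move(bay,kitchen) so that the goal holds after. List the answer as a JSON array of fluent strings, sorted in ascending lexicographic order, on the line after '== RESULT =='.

Regress:
  G ∩ del = {}  (empty — regression defined)
  G \ add = {at(kitchen), have(k1)} \ {at(kitchen)} = {have(k1)}
  ∪ pre   = {have(k1)} ∪ {at(bay), open(d_kitchen_bay)}
          = {at(bay), have(k1), open(d_kitchen_bay)}

== RESULT ==
["at(bay)", "have(k1)", "open(d_kitchen_bay)"]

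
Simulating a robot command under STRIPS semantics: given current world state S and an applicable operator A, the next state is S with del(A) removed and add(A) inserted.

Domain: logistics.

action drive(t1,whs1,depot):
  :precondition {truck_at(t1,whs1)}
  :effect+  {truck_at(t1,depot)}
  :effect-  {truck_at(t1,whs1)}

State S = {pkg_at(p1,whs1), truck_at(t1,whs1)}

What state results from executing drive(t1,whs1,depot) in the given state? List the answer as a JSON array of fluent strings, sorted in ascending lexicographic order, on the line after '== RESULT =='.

Progress:
  pre ⊆ S: {truck_at(t1,whs1)} ⊆ S  — applicable
  S \ del = {pkg_at(p1,whs1)}
  ∪ add   = {pkg_at(p1,whs1), truck_at(t1,depot)}

== RESULT ==
["pkg_at(p1,whs1)", "truck_at(t1,depot)"]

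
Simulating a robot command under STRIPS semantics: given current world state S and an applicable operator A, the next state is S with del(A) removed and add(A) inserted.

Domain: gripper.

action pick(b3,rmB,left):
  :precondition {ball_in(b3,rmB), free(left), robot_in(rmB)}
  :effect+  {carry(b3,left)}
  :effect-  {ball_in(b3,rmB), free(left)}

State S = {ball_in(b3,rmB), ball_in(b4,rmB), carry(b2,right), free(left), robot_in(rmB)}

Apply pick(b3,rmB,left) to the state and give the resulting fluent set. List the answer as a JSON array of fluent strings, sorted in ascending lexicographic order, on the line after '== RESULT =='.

Progress:
  pre ⊆ S: {ball_in(b3,rmB), free(left), robot_in(rmB)} ⊆ S  — applicable
  S \ del = {ball_in(b4,rmB), carry(b2,right), robot_in(rmB)}
  ∪ add   = {ball_in(b4,rmB), carry(b2,right), carry(b3,left), robot_in(rmB)}

== RESULT ==
["ball_in(b4,rmB)", "carry(b2,right)", "carry(b3,left)", "robot_in(rmB)"]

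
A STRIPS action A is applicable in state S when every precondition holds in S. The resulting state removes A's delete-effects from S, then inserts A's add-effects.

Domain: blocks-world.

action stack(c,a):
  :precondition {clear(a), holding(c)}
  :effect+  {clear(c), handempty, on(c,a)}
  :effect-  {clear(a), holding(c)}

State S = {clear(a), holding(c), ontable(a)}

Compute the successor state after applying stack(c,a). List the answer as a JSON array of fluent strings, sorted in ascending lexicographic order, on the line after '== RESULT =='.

Compute (S \ del) ∪ add:
  pre ⊆ S: {clear(a), holding(c)} ⊆ S  — applicable
  S \ del = {ontable(a)}
  ∪ add   = {clear(c), handempty, on(c,a), ontable(a)}

== RESULT ==
["clear(c)", "handempty", "on(c,a)", "ontable(a)"]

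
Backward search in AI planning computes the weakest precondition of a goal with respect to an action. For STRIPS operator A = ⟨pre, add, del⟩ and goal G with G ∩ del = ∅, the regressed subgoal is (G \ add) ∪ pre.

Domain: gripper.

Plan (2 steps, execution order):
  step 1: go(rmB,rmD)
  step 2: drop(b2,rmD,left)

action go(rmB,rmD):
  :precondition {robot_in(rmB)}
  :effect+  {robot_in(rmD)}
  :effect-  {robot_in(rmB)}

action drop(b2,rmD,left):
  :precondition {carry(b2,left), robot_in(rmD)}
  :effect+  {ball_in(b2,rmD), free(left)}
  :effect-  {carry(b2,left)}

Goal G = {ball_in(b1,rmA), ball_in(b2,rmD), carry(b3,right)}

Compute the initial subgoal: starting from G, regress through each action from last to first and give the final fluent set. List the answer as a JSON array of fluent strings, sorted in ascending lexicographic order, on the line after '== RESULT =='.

Work backward from the goal:
  through step 2 (drop(b2,rmD,left)): drop {ball_in(b2,rmD)}, keep {ball_in(b1,rmA), carry(b3,right)}, require {carry(b2,left), robot_in(rmD)}
    → {ball_in(b1,rmA), carry(b2,left), carry(b3,right), robot_in(rmD)}
  through step 1 (go(rmB,rmD)): drop {robot_in(rmD)}, keep {ball_in(b1,rmA), carry(b2,left), carry(b3,right)}, require {robot_in(rmB)}
    → {ball_in(b1,rmA), carry(b2,left), carry(b3,right), robot_in(rmB)}

== RESULT ==
["ball_in(b1,rmA)", "carry(b2,left)", "carry(b3,right)", "robot_in(rmB)"]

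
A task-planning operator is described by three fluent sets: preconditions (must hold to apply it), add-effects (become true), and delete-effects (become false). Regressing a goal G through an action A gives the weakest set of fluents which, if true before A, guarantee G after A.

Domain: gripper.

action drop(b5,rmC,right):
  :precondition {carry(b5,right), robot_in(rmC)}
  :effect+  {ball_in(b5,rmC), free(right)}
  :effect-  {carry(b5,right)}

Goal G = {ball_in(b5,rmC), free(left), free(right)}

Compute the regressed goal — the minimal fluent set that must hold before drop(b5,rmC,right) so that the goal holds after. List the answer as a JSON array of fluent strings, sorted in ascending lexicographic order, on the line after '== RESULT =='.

Regress:
  G ∩ del = {}  (empty — regression defined)
  G \ add = {ball_in(b5,rmC), free(left), free(right)} \ {ball_in(b5,rmC), free(right)} = {free(left)}
  ∪ pre   = {free(left)} ∪ {carry(b5,right), robot_in(rmC)}
          = {carry(b5,right), free(left), robot_in(rmC)}

== RESULT ==
["carry(b5,right)", "free(left)", "robot_in(rmC)"]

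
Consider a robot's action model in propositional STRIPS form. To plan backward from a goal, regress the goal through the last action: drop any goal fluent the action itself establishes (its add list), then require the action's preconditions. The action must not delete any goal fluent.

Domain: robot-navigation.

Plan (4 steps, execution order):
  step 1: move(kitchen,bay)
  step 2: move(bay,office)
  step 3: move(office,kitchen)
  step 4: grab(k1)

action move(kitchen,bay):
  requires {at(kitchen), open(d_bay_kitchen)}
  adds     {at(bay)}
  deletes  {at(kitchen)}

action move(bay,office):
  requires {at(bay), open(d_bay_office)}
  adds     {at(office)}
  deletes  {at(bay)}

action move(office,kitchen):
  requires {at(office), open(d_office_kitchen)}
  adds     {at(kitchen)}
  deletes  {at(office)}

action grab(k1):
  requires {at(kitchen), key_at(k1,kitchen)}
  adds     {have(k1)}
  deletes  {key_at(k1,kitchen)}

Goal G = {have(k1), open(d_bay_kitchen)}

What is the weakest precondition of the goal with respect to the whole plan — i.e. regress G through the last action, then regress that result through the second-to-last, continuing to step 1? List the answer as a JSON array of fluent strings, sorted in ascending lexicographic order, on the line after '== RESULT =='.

Work backward from the goal:
  through step 4 (grab(k1)): drop {have(k1)}, keep {open(d_bay_kitchen)}, require {at(kitchen), key_at(k1,kitchen)}
    → {at(kitchen), key_at(k1,kitchen), open(d_bay_kitchen)}
  through step 3 (move(office,kitchen)): drop {at(kitchen)}, keep {key_at(k1,kitchen), open(d_bay_kitchen)}, require {at(office), open(d_office_kitchen)}
    → {at(office), key_at(k1,kitchen), open(d_bay_kitchen), open(d_office_kitchen)}
  through step 2 (move(bay,office)): drop {at(office)}, keep {key_at(k1,kitchen), open(d_bay_kitchen), open(d_office_kitchen)}, require {at(bay), open(d_bay_office)}
    → {at(bay), key_at(k1,kitchen), open(d_bay_kitchen), open(d_bay_office), open(d_office_kitchen)}
  through step 1 (move(kitchen,bay)): drop {at(bay)}, keep {key_at(k1,kitchen), open(d_bay_kitchen), open(d_bay_office), open(d_office_kitchen)}, require {at(kitchen), open(d_bay_kitchen)}
    → {at(kitchen), key_at(k1,kitchen), open(d_bay_kitchen), open(d_bay_office), open(d_office_kitchen)}

== RESULT ==
["at(kitchen)", "key_at(k1,kitchen)", "open(d_bay_kitchen)", "open(d_bay_office)", "open(d_office_kitchen)"]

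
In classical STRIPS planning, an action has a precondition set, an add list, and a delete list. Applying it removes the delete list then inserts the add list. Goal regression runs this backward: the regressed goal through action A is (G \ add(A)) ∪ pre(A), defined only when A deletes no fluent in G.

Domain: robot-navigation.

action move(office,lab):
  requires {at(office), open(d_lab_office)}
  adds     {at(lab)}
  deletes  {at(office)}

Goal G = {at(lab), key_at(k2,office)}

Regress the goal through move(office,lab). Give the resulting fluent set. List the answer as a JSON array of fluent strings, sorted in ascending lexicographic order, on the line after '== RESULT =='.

Regress:
  G ∩ del = {}  (empty — regression defined)
  G \ add = {at(lab), key_at(k2,office)} \ {at(lab)} = {key_at(k2,office)}
  ∪ pre   = {key_at(k2,office)} ∪ {at(office), open(d_lab_office)}
          = {at(office), key_at(k2,office), open(d_lab_office)}

== RESULT ==
["at(office)", "key_at(k2,office)", "open(d_lab_office)"]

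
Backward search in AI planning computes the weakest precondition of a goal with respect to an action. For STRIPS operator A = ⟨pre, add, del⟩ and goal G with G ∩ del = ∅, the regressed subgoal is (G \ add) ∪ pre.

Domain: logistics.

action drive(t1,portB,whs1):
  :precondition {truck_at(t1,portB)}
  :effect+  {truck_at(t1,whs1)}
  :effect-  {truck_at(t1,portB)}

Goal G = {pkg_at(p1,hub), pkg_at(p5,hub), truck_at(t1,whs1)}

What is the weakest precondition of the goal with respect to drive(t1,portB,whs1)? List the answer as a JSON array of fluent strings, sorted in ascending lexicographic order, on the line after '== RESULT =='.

Compute (G \ add) ∪ pre:
  G ∩ del = {}  (empty — regression defined)
  G \ add = {pkg_at(p1,hub), pkg_at(p5,hub), truck_at(t1,whs1)} \ {truck_at(t1,whs1)} = {pkg_at(p1,hub), pkg_at(p5,hub)}
  ∪ pre   = {pkg_at(p1,hub), pkg_at(p5,hub)} ∪ {truck_at(t1,portB)}
          = {pkg_at(p1,hub), pkg_at(p5,hub), truck_at(t1,portB)}

== RESULT ==
["pkg_at(p1,hub)", "pkg_at(p5,hub)", "truck_at(t1,portB)"]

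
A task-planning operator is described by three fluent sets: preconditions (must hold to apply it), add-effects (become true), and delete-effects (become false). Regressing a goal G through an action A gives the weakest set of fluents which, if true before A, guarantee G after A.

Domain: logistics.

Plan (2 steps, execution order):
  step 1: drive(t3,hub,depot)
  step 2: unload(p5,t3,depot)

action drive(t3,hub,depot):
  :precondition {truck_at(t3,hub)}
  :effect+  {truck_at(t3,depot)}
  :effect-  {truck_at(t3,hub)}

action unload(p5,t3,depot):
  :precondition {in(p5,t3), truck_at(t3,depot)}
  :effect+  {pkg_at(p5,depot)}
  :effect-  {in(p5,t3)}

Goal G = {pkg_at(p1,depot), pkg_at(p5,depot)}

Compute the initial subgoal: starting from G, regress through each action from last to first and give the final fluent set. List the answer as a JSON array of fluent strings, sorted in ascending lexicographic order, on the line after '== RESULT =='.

Work backward from the goal:
  through step 2 (unload(p5,t3,depot)): drop {pkg_at(p5,depot)}, keep {pkg_at(p1,depot)}, require {in(p5,t3), truck_at(t3,depot)}
    → {in(p5,t3), pkg_at(p1,depot), truck_at(t3,depot)}
  through step 1 (drive(t3,hub,depot)): drop {truck_at(t3,depot)}, keep {in(p5,t3), pkg_at(p1,depot)}, require {truck_at(t3,hub)}
    → {in(p5,t3), pkg_at(p1,depot), truck_at(t3,hub)}

== RESULT ==
["in(p5,t3)", "pkg_at(p1,depot)", "truck_at(t3,hub)"]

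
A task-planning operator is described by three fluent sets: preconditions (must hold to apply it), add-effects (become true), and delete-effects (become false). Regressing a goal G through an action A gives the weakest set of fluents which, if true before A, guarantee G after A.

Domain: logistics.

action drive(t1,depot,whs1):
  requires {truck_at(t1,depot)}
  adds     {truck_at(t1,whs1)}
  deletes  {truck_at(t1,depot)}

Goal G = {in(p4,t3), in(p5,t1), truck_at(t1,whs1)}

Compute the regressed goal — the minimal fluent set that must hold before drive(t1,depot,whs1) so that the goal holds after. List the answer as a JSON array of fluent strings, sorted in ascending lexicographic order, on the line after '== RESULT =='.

Regress:
  G ∩ del = {}  (empty — regression defined)
  G \ add = {in(p4,t3), in(p5,t1), truck_at(t1,whs1)} \ {truck_at(t1,whs1)} = {in(p4,t3), in(p5,t1)}
  ∪ pre   = {in(p4,t3), in(p5,t1)} ∪ {truck_at(t1,depot)}
          = {in(p4,t3), in(p5,t1), truck_at(t1,depot)}

== RESULT ==
["in(p4,t3)", "in(p5,t1)", "truck_at(t1,depot)"]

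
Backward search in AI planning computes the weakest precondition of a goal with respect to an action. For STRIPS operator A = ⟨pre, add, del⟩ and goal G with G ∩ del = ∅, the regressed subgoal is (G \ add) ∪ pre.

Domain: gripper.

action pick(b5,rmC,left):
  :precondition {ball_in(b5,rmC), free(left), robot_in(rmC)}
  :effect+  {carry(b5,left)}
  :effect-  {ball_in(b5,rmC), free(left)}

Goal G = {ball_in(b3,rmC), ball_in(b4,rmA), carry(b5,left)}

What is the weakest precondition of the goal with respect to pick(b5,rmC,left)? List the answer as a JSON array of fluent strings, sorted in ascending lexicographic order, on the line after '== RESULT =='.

Compute (G \ add) ∪ pre:
  G ∩ del = {}  (empty — regression defined)
  G \ add = {ball_in(b3,rmC), ball_in(b4,rmA), carry(b5,left)} \ {carry(b5,left)} = {ball_in(b3,rmC), ball_in(b4,rmA)}
  ∪ pre   = {ball_in(b3,rmC), ball_in(b4,rmA)} ∪ {ball_in(b5,rmC), free(left), robot_in(rmC)}
          = {ball_in(b3,rmC), ball_in(b4,rmA), ball_in(b5,rmC), free(left), robot_in(rmC)}

== RESULT ==
["ball_in(b3,rmC)", "ball_in(b4,rmA)", "ball_in(b5,rmC)", "free(left)", "robot_in(rmC)"]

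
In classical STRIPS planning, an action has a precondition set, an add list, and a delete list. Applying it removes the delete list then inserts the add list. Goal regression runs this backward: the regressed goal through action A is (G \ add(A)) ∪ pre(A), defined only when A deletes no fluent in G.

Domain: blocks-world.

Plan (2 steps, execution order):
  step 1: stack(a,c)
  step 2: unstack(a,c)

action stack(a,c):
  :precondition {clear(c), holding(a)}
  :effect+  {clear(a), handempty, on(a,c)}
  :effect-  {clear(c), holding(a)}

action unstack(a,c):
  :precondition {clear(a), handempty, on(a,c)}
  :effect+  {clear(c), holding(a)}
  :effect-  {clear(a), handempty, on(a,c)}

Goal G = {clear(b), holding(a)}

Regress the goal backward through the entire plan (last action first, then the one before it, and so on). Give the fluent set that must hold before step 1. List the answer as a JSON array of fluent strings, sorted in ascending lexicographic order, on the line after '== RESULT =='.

Regress step by step:
  through step 2 (unstack(a,c)): drop {holding(a)}, keep {clear(b)}, require {clear(a), handempty, on(a,c)}
    → {clear(a), clear(b), handempty, on(a,c)}
  through step 1 (stack(a,c)): drop {clear(a), handempty, on(a,c)}, keep {clear(b)}, require {clear(c), holding(a)}
    → {clear(b), clear(c), holding(a)}

== RESULT ==
["clear(b)", "clear(c)", "holding(a)"]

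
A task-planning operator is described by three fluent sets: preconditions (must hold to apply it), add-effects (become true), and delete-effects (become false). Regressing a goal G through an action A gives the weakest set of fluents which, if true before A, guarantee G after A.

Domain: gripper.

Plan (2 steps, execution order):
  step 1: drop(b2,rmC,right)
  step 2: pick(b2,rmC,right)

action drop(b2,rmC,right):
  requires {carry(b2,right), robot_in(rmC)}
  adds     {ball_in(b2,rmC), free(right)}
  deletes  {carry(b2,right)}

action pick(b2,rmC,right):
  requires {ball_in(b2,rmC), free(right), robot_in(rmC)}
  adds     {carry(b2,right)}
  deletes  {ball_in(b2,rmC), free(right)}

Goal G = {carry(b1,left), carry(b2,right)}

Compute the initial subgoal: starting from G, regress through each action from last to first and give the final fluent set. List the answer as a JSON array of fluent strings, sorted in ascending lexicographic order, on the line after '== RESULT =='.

Work backward from the goal:
  through step 2 (pick(b2,rmC,right)): drop {carry(b2,right)}, keep {carry(b1,left)}, require {ball_in(b2,rmC), free(right), robot_in(rmC)}
    → {ball_in(b2,rmC), carry(b1,left), free(right), robot_in(rmC)}
  through step 1 (drop(b2,rmC,right)): drop {ball_in(b2,rmC), free(right)}, keep {carry(b1,left), robot_in(rmC)}, require {carry(b2,right), robot_in(rmC)}
    → {carry(b1,left), carry(b2,right), robot_in(rmC)}

== RESULT ==
["carry(b1,left)", "carry(b2,right)", "robot_in(rmC)"]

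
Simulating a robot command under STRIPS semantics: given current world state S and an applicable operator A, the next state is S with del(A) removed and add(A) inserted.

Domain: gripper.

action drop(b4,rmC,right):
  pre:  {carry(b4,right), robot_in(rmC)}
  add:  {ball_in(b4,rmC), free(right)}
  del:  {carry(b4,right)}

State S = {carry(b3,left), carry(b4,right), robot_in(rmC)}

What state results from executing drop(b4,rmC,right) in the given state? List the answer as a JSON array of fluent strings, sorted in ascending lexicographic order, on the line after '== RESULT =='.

Progress:
  pre ⊆ S: {carry(b4,right), robot_in(rmC)} ⊆ S  — applicable
  S \ del = {carry(b3,left), robot_in(rmC)}
  ∪ add   = {ball_in(b4,rmC), carry(b3,left), free(right), robot_in(rmC)}

== RESULT ==
["ball_in(b4,rmC)", "carry(b3,left)", "free(right)", "robot_in(rmC)"]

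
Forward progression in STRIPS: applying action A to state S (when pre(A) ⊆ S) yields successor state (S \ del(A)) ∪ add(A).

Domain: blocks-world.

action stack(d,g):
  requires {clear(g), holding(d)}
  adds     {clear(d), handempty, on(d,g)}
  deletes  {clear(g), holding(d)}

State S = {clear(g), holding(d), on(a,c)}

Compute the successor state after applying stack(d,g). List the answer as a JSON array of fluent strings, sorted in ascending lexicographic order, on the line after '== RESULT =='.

Compute (S \ del) ∪ add:
  pre ⊆ S: {clear(g), holding(d)} ⊆ S  — applicable
  S \ del = {on(a,c)}
  ∪ add   = {clear(d), handempty, on(a,c), on(d,g)}

== RESULT ==
["clear(d)", "handempty", "on(a,c)", "on(d,g)"]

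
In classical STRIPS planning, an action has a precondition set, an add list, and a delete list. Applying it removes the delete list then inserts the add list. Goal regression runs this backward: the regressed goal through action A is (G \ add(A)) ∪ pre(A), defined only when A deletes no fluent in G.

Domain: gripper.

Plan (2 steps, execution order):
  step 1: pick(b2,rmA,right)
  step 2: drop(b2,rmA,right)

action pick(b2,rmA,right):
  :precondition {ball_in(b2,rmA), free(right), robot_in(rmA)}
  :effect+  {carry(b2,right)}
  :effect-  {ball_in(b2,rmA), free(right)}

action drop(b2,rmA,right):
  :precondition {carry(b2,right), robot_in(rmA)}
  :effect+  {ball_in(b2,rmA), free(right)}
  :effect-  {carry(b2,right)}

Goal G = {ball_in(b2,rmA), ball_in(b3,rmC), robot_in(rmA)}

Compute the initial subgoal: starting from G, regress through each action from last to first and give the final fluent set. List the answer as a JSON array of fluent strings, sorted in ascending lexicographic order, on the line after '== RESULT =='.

Work backward from the goal:
  through step 2 (drop(b2,rmA,right)): drop {ball_in(b2,rmA)}, keep {ball_in(b3,rmC), robot_in(rmA)}, require {carry(b2,right), robot_in(rmA)}
    → {ball_in(b3,rmC), carry(b2,right), robot_in(rmA)}
  through step 1 (pick(b2,rmA,right)): drop {carry(b2,right)}, keep {ball_in(b3,rmC), robot_in(rmA)}, require {ball_in(b2,rmA), free(right), robot_in(rmA)}
    → {ball_in(b2,rmA), ball_in(b3,rmC), free(right), robot_in(rmA)}

== RESULT ==
["ball_in(b2,rmA)", "ball_in(b3,rmC)", "free(right)", "robot_in(rmA)"]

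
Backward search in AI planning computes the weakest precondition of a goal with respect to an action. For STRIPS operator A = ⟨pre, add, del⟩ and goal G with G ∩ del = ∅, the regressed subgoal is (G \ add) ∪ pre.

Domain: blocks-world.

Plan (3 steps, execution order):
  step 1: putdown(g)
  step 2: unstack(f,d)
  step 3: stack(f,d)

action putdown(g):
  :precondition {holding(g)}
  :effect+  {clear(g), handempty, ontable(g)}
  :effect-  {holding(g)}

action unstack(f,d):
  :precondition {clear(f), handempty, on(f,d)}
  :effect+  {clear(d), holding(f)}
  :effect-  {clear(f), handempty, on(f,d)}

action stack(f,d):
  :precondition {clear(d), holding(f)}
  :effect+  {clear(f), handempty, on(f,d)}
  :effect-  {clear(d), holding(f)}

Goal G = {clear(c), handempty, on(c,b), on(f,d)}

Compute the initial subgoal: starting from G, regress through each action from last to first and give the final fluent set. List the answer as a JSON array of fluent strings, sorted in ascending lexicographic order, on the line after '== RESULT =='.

Regress step by step:
  through step 3 (stack(f,d)): drop {handempty, on(f,d)}, keep {clear(c), on(c,b)}, require {clear(d), holding(f)}
    → {clear(c), clear(d), holding(f), on(c,b)}
  through step 2 (unstack(f,d)): drop {clear(d), holding(f)}, keep {clear(c), on(c,b)}, require {clear(f), handempty, on(f,d)}
    → {clear(c), clear(f), handempty, on(c,b), on(f,d)}
  through step 1 (putdown(g)): drop {handempty}, keep {clear(c), clear(f), on(c,b), on(f,d)}, require {holding(g)}
    → {clear(c), clear(f), holding(g), on(c,b), on(f,d)}

== RESULT ==
["clear(c)", "clear(f)", "holding(g)", "on(c,b)", "on(f,d)"]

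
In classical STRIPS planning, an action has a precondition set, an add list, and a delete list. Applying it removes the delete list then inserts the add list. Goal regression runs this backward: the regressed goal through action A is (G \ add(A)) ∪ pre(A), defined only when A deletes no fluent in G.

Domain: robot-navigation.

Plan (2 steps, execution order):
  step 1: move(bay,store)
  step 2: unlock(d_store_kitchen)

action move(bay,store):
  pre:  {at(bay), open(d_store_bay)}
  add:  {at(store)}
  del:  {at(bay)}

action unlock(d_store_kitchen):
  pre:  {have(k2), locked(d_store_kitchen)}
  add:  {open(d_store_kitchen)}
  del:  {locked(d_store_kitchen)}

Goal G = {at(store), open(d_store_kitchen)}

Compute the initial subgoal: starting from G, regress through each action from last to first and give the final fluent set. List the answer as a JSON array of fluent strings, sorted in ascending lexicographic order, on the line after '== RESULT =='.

Regress step by step:
  through step 2 (unlock(d_store_kitchen)): drop {open(d_store_kitchen)}, keep {at(store)}, require {have(k2), locked(d_store_kitchen)}
    → {at(store), have(k2), locked(d_store_kitchen)}
  through step 1 (move(bay,store)): drop {at(store)}, keep {have(k2), locked(d_store_kitchen)}, require {at(bay), open(d_store_bay)}
    → {at(bay), have(k2), locked(d_store_kitchen), open(d_store_bay)}

== RESULT ==
["at(bay)", "have(k2)", "locked(d_store_kitchen)", "open(d_store_bay)"]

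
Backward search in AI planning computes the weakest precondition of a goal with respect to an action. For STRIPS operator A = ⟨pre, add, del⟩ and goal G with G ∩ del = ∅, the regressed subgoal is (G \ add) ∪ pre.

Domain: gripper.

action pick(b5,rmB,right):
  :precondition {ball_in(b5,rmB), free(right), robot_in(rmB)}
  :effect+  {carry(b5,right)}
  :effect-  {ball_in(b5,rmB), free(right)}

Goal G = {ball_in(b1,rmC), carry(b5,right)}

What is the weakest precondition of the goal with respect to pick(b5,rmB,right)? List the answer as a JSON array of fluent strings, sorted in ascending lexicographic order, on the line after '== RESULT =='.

Regress:
  G ∩ del = {}  (empty — regression defined)
  G \ add = {ball_in(b1,rmC), carry(b5,right)} \ {carry(b5,right)} = {ball_in(b1,rmC)}
  ∪ pre   = {ball_in(b1,rmC)} ∪ {ball_in(b5,rmB), free(right), robot_in(rmB)}
          = {ball_in(b1,rmC), ball_in(b5,rmB), free(right), robot_in(rmB)}

== RESULT ==
["ball_in(b1,rmC)", "ball_in(b5,rmB)", "free(right)", "robot_in(rmB)"]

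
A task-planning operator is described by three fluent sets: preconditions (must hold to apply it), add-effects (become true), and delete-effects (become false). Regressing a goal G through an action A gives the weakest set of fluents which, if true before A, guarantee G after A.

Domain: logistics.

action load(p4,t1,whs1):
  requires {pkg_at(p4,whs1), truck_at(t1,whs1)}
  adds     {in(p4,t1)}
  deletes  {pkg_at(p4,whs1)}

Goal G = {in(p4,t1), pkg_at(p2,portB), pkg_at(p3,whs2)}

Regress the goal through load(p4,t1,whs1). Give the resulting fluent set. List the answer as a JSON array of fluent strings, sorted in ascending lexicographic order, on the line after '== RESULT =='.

Regress:
  G ∩ del = {}  (empty — regression defined)
  G \ add = {in(p4,t1), pkg_at(p2,portB), pkg_at(p3,whs2)} \ {in(p4,t1)} = {pkg_at(p2,portB), pkg_at(p3,whs2)}
  ∪ pre   = {pkg_at(p2,portB), pkg_at(p3,whs2)} ∪ {pkg_at(p4,whs1), truck_at(t1,whs1)}
          = {pkg_at(p2,portB), pkg_at(p3,whs2), pkg_at(p4,whs1), truck_at(t1,whs1)}

== RESULT ==
["pkg_at(p2,portB)", "pkg_at(p3,whs2)", "pkg_at(p4,whs1)", "truck_at(t1,whs1)"]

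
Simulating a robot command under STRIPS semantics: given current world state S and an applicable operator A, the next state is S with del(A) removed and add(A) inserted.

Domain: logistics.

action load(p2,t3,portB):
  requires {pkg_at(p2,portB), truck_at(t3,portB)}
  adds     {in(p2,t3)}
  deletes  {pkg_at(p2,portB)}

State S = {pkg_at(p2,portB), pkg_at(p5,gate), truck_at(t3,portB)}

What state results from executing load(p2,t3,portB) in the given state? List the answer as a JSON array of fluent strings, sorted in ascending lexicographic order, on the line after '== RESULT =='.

Compute (S \ del) ∪ add:
  pre ⊆ S: {pkg_at(p2,portB), truck_at(t3,portB)} ⊆ S  — applicable
  S \ del = {pkg_at(p5,gate), truck_at(t3,portB)}
  ∪ add   = {in(p2,t3), pkg_at(p5,gate), truck_at(t3,portB)}

== RESULT ==
["in(p2,t3)", "pkg_at(p5,gate)", "truck_at(t3,portB)"]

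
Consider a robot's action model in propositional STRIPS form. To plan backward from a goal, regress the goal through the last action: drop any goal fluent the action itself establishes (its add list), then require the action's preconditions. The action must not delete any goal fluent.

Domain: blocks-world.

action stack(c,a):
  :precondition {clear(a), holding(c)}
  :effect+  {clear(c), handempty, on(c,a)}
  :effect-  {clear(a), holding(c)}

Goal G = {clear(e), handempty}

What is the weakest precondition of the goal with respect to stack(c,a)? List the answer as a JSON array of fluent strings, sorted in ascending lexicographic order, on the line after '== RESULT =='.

Regress:
  G ∩ del = {}  (empty — regression defined)
  G \ add = {clear(e), handempty} \ {clear(c), handempty, on(c,a)} = {clear(e)}
  ∪ pre   = {clear(e)} ∪ {clear(a), holding(c)}
          = {clear(a), clear(e), holding(c)}

== RESULT ==
["clear(a)", "clear(e)", "holding(c)"]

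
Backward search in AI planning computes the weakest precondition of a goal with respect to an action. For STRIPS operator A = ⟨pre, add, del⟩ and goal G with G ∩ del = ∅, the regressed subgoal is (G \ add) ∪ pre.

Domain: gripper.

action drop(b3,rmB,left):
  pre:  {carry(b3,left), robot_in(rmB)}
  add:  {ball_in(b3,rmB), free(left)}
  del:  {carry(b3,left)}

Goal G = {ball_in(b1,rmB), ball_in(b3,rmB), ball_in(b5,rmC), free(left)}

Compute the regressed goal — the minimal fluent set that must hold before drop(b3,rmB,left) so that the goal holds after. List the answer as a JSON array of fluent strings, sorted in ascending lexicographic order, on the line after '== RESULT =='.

Compute (G \ add) ∪ pre:
  G ∩ del = {}  (empty — regression defined)
  G \ add = {ball_in(b1,rmB), ball_in(b3,rmB), ball_in(b5,rmC), free(left)} \ {ball_in(b3,rmB), free(left)} = {ball_in(b1,rmB), ball_in(b5,rmC)}
  ∪ pre   = {ball_in(b1,rmB), ball_in(b5,rmC)} ∪ {carry(b3,left), robot_in(rmB)}
          = {ball_in(b1,rmB), ball_in(b5,rmC), carry(b3,left), robot_in(rmB)}

== RESULT ==
["ball_in(b1,rmB)", "ball_in(b5,rmC)", "carry(b3,left)", "robot_in(rmB)"]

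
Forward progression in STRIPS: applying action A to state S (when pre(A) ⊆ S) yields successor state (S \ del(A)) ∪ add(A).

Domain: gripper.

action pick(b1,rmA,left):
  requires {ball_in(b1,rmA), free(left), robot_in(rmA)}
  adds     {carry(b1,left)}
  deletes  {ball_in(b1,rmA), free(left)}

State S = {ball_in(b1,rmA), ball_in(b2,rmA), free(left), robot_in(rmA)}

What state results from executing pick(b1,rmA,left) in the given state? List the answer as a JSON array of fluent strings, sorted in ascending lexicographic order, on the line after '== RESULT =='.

Progress:
  pre ⊆ S: {ball_in(b1,rmA), free(left), robot_in(rmA)} ⊆ S  — applicable
  S \ del = {ball_in(b2,rmA), robot_in(rmA)}
  ∪ add   = {ball_in(b2,rmA), carry(b1,left), robot_in(rmA)}

== RESULT ==
["ball_in(b2,rmA)", "carry(b1,left)", "robot_in(rmA)"]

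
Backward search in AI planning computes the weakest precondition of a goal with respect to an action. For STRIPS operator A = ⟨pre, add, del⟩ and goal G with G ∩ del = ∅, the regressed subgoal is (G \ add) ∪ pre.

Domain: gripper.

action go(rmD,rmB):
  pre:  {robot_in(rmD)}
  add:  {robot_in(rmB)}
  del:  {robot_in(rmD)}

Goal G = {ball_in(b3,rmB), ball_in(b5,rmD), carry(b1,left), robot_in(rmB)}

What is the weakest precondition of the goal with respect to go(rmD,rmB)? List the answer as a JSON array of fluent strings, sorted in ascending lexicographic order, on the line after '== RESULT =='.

Compute (G \ add) ∪ pre:
  G ∩ del = {}  (empty — regression defined)
  G \ add = {ball_in(b3,rmB), ball_in(b5,rmD), carry(b1,left), robot_in(rmB)} \ {robot_in(rmB)} = {ball_in(b3,rmB), ball_in(b5,rmD), carry(b1,left)}
  ∪ pre   = {ball_in(b3,rmB), ball_in(b5,rmD), carry(b1,left)} ∪ {robot_in(rmD)}
          = {ball_in(b3,rmB), ball_in(b5,rmD), carry(b1,left), robot_in(rmD)}

== RESULT ==
["ball_in(b3,rmB)", "ball_in(b5,rmD)", "carry(b1,left)", "robot_in(rmD)"]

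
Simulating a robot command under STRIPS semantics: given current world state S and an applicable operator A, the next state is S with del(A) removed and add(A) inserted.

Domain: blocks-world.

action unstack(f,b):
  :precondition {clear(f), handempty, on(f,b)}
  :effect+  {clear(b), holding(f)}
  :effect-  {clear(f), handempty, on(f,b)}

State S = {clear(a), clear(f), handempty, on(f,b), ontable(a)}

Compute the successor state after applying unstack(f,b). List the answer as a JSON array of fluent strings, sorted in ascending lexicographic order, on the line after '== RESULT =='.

Progress:
  pre ⊆ S: {clear(f), handempty, on(f,b)} ⊆ S  — applicable
  S \ del = {clear(a), ontable(a)}
  ∪ add   = {clear(a), clear(b), holding(f), ontable(a)}

== RESULT ==
["clear(a)", "clear(b)", "holding(f)", "ontable(a)"]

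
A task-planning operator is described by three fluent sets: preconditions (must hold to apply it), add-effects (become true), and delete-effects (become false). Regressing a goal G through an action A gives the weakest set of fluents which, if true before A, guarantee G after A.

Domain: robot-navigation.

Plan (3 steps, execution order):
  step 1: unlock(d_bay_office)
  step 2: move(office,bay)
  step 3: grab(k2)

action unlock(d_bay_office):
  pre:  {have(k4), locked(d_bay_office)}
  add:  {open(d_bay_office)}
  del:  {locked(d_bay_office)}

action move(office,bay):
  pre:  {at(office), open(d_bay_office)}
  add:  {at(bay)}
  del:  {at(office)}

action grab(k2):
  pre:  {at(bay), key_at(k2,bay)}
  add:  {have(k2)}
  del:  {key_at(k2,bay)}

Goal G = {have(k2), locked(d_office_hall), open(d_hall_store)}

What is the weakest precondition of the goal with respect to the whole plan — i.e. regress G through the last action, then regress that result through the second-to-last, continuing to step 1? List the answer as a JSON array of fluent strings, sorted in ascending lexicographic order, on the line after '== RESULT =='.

Work backward from the goal:
  through step 3 (grab(k2)): drop {have(k2)}, keep {locked(d_office_hall), open(d_hall_store)}, require {at(bay), key_at(k2,bay)}
    → {at(bay), key_at(k2,bay), locked(d_office_hall), open(d_hall_store)}
  through step 2 (move(office,bay)): drop {at(bay)}, keep {key_at(k2,bay), locked(d_office_hall), open(d_hall_store)}, require {at(office), open(d_bay_office)}
    → {at(office), key_at(k2,bay), locked(d_office_hall), open(d_bay_office), open(d_hall_store)}
  through step 1 (unlock(d_bay_office)): drop {open(d_bay_office)}, keep {at(office), key_at(k2,bay), locked(d_office_hall), open(d_hall_store)}, require {have(k4), locked(d_bay_office)}
    → {at(office), have(k4), key_at(k2,bay), locked(d_bay_office), locked(d_office_hall), open(d_hall_store)}

== RESULT ==
["at(office)", "have(k4)", "key_at(k2,bay)", "locked(d_bay_office)", "locked(d_office_hall)", "open(d_hall_store)"]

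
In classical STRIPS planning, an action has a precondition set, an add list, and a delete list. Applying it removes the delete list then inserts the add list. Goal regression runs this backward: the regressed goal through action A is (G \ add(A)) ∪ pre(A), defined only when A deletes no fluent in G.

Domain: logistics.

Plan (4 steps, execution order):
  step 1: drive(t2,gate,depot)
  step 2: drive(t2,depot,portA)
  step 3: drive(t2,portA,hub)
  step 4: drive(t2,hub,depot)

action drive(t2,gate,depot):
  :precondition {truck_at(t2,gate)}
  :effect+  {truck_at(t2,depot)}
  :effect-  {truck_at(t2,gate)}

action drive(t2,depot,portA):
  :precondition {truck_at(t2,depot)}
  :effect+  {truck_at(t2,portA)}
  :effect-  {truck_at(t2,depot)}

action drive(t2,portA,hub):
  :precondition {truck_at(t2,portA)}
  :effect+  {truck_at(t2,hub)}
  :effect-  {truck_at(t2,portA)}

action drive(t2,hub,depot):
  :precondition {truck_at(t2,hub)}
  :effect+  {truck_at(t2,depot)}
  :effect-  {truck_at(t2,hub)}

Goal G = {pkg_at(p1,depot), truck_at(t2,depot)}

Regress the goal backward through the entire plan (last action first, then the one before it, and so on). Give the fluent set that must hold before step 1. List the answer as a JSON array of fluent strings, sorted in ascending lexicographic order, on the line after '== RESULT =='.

Regress step by step:
  through step 4 (drive(t2,hub,depot)): drop {truck_at(t2,depot)}, keep {pkg_at(p1,depot)}, require {truck_at(t2,hub)}
    → {pkg_at(p1,depot), truck_at(t2,hub)}
  through step 3 (drive(t2,portA,hub)): drop {truck_at(t2,hub)}, keep {pkg_at(p1,depot)}, require {truck_at(t2,portA)}
    → {pkg_at(p1,depot), truck_at(t2,portA)}
  through step 2 (drive(t2,depot,portA)): drop {truck_at(t2,portA)}, keep {pkg_at(p1,depot)}, require {truck_at(t2,depot)}
    → {pkg_at(p1,depot), truck_at(t2,depot)}
  through step 1 (drive(t2,gate,depot)): drop {truck_at(t2,depot)}, keep {pkg_at(p1,depot)}, require {truck_at(t2,gate)}
    → {pkg_at(p1,depot), truck_at(t2,gate)}

== RESULT ==
["pkg_at(p1,depot)", "truck_at(t2,gate)"]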